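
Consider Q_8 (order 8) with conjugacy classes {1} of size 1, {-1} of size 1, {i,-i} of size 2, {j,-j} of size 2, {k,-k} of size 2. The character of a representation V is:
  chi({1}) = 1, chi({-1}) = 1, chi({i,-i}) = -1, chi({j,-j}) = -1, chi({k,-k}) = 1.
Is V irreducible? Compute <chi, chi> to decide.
Irreducible: <chi, chi> = 1.

Solution. <chi, chi> = (1/|G|) sum_C |C| * |chi(C)|^2 = (1/8)[1*|1|^2 + 1*|1|^2 + 2*|-1|^2 + 2*|-1|^2 + 2*|1|^2]
  = (1/8)[(1) + (1) + (2) + (2) + (2)] = 8/8 = 1.
A character is irreducible iff <chi, chi> = 1, so this representation is irreducible.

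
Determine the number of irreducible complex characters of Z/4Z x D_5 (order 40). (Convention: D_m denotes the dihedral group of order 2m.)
16

Solution. The number of irreducible complex representations of a finite group equals its number of conjugacy classes. For a direct product, #classes(G x H) = #classes(G) * #classes(H). Z/4Z has 4 classes (abelian), D_5 has 4 classes, so 4 * 4 = 16, so Z/4Z x D_5 (order 40) has exactly 16 irreducible complex representations.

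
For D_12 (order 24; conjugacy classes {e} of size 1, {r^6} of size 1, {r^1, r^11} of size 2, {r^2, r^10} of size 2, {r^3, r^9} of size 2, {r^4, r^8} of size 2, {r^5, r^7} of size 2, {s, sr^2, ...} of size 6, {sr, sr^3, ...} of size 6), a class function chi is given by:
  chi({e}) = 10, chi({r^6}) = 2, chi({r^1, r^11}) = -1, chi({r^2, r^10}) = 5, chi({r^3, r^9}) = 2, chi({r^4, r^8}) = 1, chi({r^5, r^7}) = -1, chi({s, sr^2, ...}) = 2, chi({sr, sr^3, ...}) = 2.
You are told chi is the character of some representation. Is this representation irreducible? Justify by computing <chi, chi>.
Not irreducible (reducible): <chi, chi> = 9 > 1.

<chi, chi> = (1/|G|) sum_C |C| * |chi(C)|^2 = (1/24)[1*|10|^2 + 1*|2|^2 + 2*|-1|^2 + 2*|5|^2 + 2*|2|^2 + 2*|1|^2 + 2*|-1|^2 + 6*|2|^2 + 6*|2|^2]
  = (1/24)[(100) + (4) + (2) + (50) + (8) + (2) + (2) + (24) + (24)] = 216/24 = 9.
A character is irreducible iff <chi, chi> = 1, so this representation is reducible.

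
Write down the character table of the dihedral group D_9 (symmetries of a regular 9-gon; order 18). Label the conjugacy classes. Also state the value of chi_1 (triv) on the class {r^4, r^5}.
Conjugacy classes: {e} of size 1, {r^1, r^8} of size 2, {r^2, r^7} of size 2, {r^3, r^6} of size 2, {r^4, r^5} of size 2, {s, sr, ..., sr^8} of size 9.
Character table:
  irrep \ class              {e} (size 1)  {r^1, r^8} (size 2)  {r^2, r^7} (size 2)  {r^3, r^6} (size 2)  {r^4, r^5} (size 2)  {s, sr, ..., sr^8} (size 9)
  chi_1 (triv)               1             1                    1                    1                    1                    1                          
  chi_2 (sign: r->1, s->-1)  1             1                    1                    1                    1                    -1                         
  chi_3 (2d, j=1)            2             2*cos(2*pi/9)        2*cos(4*pi/9)        -1                   -2*cos(pi/9)         0                          
  chi_4 (2d, j=2)            2             2*cos(4*pi/9)        -2*cos(pi/9)         -1                   2*cos(2*pi/9)        0                          
  chi_5 (2d, j=3)            2             -1                   -1                   2                    -1                   0                          
  chi_6 (2d, j=4)            2             -2*cos(pi/9)         2*cos(2*pi/9)        -1                   2*cos(4*pi/9)        0                          

Spot check: chi_1 (triv) on {r^4, r^5} = 1.

Why: D_9 has order 2*9 = 18 with 6 conjugacy classes, hence 6 irreducibles. Sum of squared dims 1 + 1 + 4 + 4 + 4 + 4 = 18 = |G|. Linear characters come from the abelianisation; the 2-dimensional irreps have character r^k -> 2*cos(2*pi*j*k/9), reflections -> 0.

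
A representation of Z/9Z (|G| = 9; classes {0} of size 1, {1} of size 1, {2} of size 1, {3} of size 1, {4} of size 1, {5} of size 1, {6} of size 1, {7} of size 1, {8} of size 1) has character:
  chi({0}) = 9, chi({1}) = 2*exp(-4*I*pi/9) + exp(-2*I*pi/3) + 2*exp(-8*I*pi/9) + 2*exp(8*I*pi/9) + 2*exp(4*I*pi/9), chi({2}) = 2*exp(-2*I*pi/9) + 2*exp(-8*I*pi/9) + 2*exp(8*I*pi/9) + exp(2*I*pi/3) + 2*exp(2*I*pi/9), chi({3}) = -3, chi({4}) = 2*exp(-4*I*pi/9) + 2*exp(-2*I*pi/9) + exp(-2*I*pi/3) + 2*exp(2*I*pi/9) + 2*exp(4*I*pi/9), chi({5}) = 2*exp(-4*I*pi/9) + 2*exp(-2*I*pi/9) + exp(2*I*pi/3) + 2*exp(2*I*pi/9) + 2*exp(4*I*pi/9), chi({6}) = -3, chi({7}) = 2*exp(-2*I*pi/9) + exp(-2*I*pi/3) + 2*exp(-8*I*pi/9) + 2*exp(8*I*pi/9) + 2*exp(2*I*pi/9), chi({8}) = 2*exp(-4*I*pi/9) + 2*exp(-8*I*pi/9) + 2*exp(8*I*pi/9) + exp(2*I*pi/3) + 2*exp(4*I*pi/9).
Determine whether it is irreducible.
Not irreducible (reducible): <chi, chi> = 17 > 1.

Reasoning: <chi, chi> = (1/|G|) sum_C |C| * |chi(C)|^2 = (1/9)[1*|9|^2 + 1*|2*exp(-4*I*pi/9) + exp(-2*I*pi/3) + 2*exp(-8*I*pi/9) + 2*exp(8*I*pi/9) + 2*exp(4*I*pi/9)|^2 + 1*|2*exp(-2*I*pi/9) + 2*exp(-8*I*pi/9) + 2*exp(8*I*pi/9) + exp(2*I*pi/3) + 2*exp(2*I*pi/9)|^2 + 1*|-3|^2 + 1*|2*exp(-4*I*pi/9) + 2*exp(-2*I*pi/9) + exp(-2*I*pi/3) + 2*exp(2*I*pi/9) + 2*exp(4*I*pi/9)|^2 + 1*|2*exp(-4*I*pi/9) + 2*exp(-2*I*pi/9) + exp(2*I*pi/3) + 2*exp(2*I*pi/9) + 2*exp(4*I*pi/9)|^2 + 1*|-3|^2 + 1*|2*exp(-2*I*pi/9) + exp(-2*I*pi/3) + 2*exp(-8*I*pi/9) + 2*exp(8*I*pi/9) + 2*exp(2*I*pi/9)|^2 + 1*|2*exp(-4*I*pi/9) + 2*exp(-8*I*pi/9) + 2*exp(8*I*pi/9) + exp(2*I*pi/3) + 2*exp(4*I*pi/9)|^2]
  = (1/9)[(81) + (17 + 10*exp(-4*I*pi/9) + 8*exp(-2*I*pi/3) + 8*exp(-2*I*pi/9) + 6*exp(-8*I*pi/9) + 6*exp(8*I*pi/9) + 8*exp(2*I*pi/9) + 8*exp(2*I*pi/3) + 10*exp(4*I*pi/9)) + (17 + 8*exp(-4*I*pi/9) + 8*exp(-2*I*pi/3) + 6*exp(-2*I*pi/9) + 10*exp(-8*I*pi/9) + 10*exp(8*I*pi/9) + 6*exp(2*I*pi/9) + 8*exp(2*I*pi/3) + 8*exp(4*I*pi/9)) + (9) + (17 + 8*exp(-2*I*pi/3) + 10*exp(-2*I*pi/9) + 6*exp(-4*I*pi/9) + 8*exp(-8*I*pi/9) + 8*exp(8*I*pi/9) + 6*exp(4*I*pi/9) + 10*exp(2*I*pi/9) + 8*exp(2*I*pi/3)) + (17 + 8*exp(-2*I*pi/3) + 10*exp(-2*I*pi/9) + 6*exp(-4*I*pi/9) + 8*exp(-8*I*pi/9) + 8*exp(8*I*pi/9) + 6*exp(4*I*pi/9) + 10*exp(2*I*pi/9) + 8*exp(2*I*pi/3)) + (9) + (17 + 8*exp(-4*I*pi/9) + 8*exp(-2*I*pi/3) + 6*exp(-2*I*pi/9) + 10*exp(-8*I*pi/9) + 10*exp(8*I*pi/9) + 6*exp(2*I*pi/9) + 8*exp(2*I*pi/3) + 8*exp(4*I*pi/9)) + (17 + 10*exp(-4*I*pi/9) + 8*exp(-2*I*pi/3) + 8*exp(-2*I*pi/9) + 6*exp(-8*I*pi/9) + 6*exp(8*I*pi/9) + 8*exp(2*I*pi/9) + 8*exp(2*I*pi/3) + 10*exp(4*I*pi/9))] = 153/9 = 17.
(Exp terms are combined using exp(i*s)*conj(exp(i*t)) = exp(i*(s-t)), and sums of them are collapsed using the identity that for every m > 1 the m distinct m-th roots of unity sum to 0, e.g. 1 + exp(2*I*pi/3) + exp(-2*I*pi/3) = 0.)
A character is irreducible iff <chi, chi> = 1, so this representation is reducible.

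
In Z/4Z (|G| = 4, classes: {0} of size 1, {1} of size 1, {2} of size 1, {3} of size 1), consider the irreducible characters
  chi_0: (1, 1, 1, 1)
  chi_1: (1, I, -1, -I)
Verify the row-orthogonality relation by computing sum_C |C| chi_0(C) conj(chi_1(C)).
Sum = 0; so <chi_0, chi_1> = 0 (distinct irreducibles are orthogonal).

Why: Compute term by term over conjugacy classes (|C| * chi_0(C) * conj(chi_1(C))):
  1*(1)*conj(1) + 1*(1)*conj(I) + 1*(1)*conj(-1) + 1*(1)*conj(-I)
  = (1) + (-I) + (-1) + (I)
  = 0.
(Exp terms are combined using exp(i*s)*conj(exp(i*t)) = exp(i*(s-t)), and sums of them are collapsed using the identity that for every m > 1 the m distinct m-th roots of unity sum to 0, e.g. 1 + exp(2*I*pi/3) + exp(-2*I*pi/3) = 0.)
Dividing by |G| = 4 gives 0/4 = 0, matching the row-orthogonality relation <chi_0, chi_1> = [chi_0 = chi_1].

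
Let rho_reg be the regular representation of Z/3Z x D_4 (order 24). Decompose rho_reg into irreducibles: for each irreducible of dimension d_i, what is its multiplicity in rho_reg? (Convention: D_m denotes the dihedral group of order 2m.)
Each irreducible V_i of dimension d_i appears with multiplicity d_i, i.e. rho_reg = (direct sum over all irreducibles V_i) d_i V_i. The irreducible dimensions for Z/3Z x D_4 are 1, 1, 1, 1, 1, 1, 1, 1, 1, 1, 1, 1, 2, 2, 2: 12 irreducibles of dimension 1, each with multiplicity 1; 3 irreducibles of dimension 2, each with multiplicity 2. Total dimension 12*1*1 + 3*2*2 = 24 = |G|.

Why: General theorem: in the regular representation of a finite group G, each irreducible appears with multiplicity equal to its dimension. Check: dim(rho_reg) = sum d_i^2 = 1 + 1 + 1 + 1 + 1 + 1 + 1 + 1 + 1 + 1 + 1 + 1 + 4 + 4 + 4 = 24 = |G|.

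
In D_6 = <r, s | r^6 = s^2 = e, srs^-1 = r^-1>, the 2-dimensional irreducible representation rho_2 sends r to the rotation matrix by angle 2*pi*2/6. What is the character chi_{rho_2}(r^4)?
chi_{rho_2}(r^4) = 2*cos(2*pi*2*4/6) = -1

Reasoning: rho_2(r^4) is rotation by angle 2*pi*2*4/6, whose trace is 2*cos(2*pi*2*4/6) = -1.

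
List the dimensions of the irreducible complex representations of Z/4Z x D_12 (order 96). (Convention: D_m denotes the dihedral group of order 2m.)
Dimensions: 1, 1, 1, 1, 1, 1, 1, 1, 1, 1, 1, 1, 1, 1, 1, 1, 2, 2, 2, 2, 2, 2, 2, 2, 2, 2, 2, 2, 2, 2, 2, 2, 2, 2, 2, 2

Why: There are 36 irreducibles (= number of conjugacy classes). Their dimensions d_i satisfy sum d_i^2 = |G| = 96: 1 + 1 + 1 + 1 + 1 + 1 + 1 + 1 + 1 + 1 + 1 + 1 + 1 + 1 + 1 + 1 + 4 + 4 + 4 + 4 + 4 + 4 + 4 + 4 + 4 + 4 + 4 + 4 + 4 + 4 + 4 + 4 + 4 + 4 + 4 + 4 = 96. (For the product with Z/4Z: each of the 4 1-dim characters of Z/4Z tensors with each irrep of D_12, giving 4 copies of each D_12-dimension.)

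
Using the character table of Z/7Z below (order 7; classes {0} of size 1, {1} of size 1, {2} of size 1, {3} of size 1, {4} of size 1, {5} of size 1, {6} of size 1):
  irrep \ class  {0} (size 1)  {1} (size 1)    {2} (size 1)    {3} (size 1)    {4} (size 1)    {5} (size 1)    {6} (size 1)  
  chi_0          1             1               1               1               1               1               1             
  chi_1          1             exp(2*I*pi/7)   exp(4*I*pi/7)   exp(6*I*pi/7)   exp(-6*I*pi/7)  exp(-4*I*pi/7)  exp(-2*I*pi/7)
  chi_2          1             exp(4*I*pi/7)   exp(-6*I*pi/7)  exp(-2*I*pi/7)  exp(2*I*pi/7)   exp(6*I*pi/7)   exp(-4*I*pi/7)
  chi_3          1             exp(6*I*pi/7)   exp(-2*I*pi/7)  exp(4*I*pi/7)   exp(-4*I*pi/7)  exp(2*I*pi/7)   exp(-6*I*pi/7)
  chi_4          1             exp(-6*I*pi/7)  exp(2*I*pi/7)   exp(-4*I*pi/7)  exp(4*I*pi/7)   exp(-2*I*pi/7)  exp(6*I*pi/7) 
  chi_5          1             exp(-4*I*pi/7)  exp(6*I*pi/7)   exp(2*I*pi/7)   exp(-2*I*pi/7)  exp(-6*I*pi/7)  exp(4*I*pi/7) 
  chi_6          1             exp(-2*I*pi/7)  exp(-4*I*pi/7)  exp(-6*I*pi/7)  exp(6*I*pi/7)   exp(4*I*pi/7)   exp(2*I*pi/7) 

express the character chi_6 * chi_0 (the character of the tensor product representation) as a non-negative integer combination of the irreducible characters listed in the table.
chi_6 tensor chi_0 = chi_6 (all other irreducibles have multiplicity 0).

Argument: The character of a tensor product is the pointwise product (chi_6 * chi_0)(C) = chi_6(C) * chi_0(C):
  {0}: (1)*(1), {1}: (exp(-2*I*pi/7))*(1), {2}: (exp(-4*I*pi/7))*(1), {3}: (exp(-6*I*pi/7))*(1), {4}: (exp(6*I*pi/7))*(1), {5}: (exp(4*I*pi/7))*(1), {6}: (exp(2*I*pi/7))*(1)
so (chi_6 * chi_0) takes values
  {0} -> 1, {1} -> exp(-2*I*pi/7), {2} -> exp(-4*I*pi/7), {3} -> exp(-6*I*pi/7), {4} -> exp(6*I*pi/7), {5} -> exp(4*I*pi/7), {6} -> exp(2*I*pi/7).
Now take the inner product of this character with each irreducible chi from the table, <chi_6*chi_0, chi> = (1/7) sum_C |C| (chi_6*chi_0)(C) conj(chi(C)):
  <chi_6*chi_0, chi_0> = (1/7)[1*(1)*conj(1) + 1*(exp(-2*I*pi/7))*conj(1) + 1*(exp(-4*I*pi/7))*conj(1) + 1*(exp(-6*I*pi/7))*conj(1) + 1*(exp(6*I*pi/7))*conj(1) + 1*(exp(4*I*pi/7))*conj(1) + 1*(exp(2*I*pi/7))*conj(1)]
      = (1/7)[(1) + (exp(-2*I*pi/7)) + (exp(-4*I*pi/7)) + (exp(-6*I*pi/7)) + (exp(6*I*pi/7)) + (exp(4*I*pi/7)) + (exp(2*I*pi/7))] = 0/7 = 0
  <chi_6*chi_0, chi_1> = (1/7)[1*(1)*conj(1) + 1*(exp(-2*I*pi/7))*conj(exp(2*I*pi/7)) + 1*(exp(-4*I*pi/7))*conj(exp(4*I*pi/7)) + 1*(exp(-6*I*pi/7))*conj(exp(6*I*pi/7)) + 1*(exp(6*I*pi/7))*conj(exp(-6*I*pi/7)) + 1*(exp(4*I*pi/7))*conj(exp(-4*I*pi/7)) + 1*(exp(2*I*pi/7))*conj(exp(-2*I*pi/7))]
      = (1/7)[(1) + (exp(-4*I*pi/7)) + (exp(6*I*pi/7)) + (exp(2*I*pi/7)) + (exp(-2*I*pi/7)) + (exp(-6*I*pi/7)) + (exp(4*I*pi/7))] = 0/7 = 0
  <chi_6*chi_0, chi_2> = (1/7)[1*(1)*conj(1) + 1*(exp(-2*I*pi/7))*conj(exp(4*I*pi/7)) + 1*(exp(-4*I*pi/7))*conj(exp(-6*I*pi/7)) + 1*(exp(-6*I*pi/7))*conj(exp(-2*I*pi/7)) + 1*(exp(6*I*pi/7))*conj(exp(2*I*pi/7)) + 1*(exp(4*I*pi/7))*conj(exp(6*I*pi/7)) + 1*(exp(2*I*pi/7))*conj(exp(-4*I*pi/7))]
      = (1/7)[(1) + (exp(-6*I*pi/7)) + (exp(2*I*pi/7)) + (exp(-4*I*pi/7)) + (exp(4*I*pi/7)) + (exp(-2*I*pi/7)) + (exp(6*I*pi/7))] = 0/7 = 0
  <chi_6*chi_0, chi_3> = (1/7)[1*(1)*conj(1) + 1*(exp(-2*I*pi/7))*conj(exp(6*I*pi/7)) + 1*(exp(-4*I*pi/7))*conj(exp(-2*I*pi/7)) + 1*(exp(-6*I*pi/7))*conj(exp(4*I*pi/7)) + 1*(exp(6*I*pi/7))*conj(exp(-4*I*pi/7)) + 1*(exp(4*I*pi/7))*conj(exp(2*I*pi/7)) + 1*(exp(2*I*pi/7))*conj(exp(-6*I*pi/7))]
      = (1/7)[(1) + (exp(6*I*pi/7)) + (exp(-2*I*pi/7)) + (exp(4*I*pi/7)) + (exp(-4*I*pi/7)) + (exp(2*I*pi/7)) + (exp(-6*I*pi/7))] = 0/7 = 0
  <chi_6*chi_0, chi_4> = (1/7)[1*(1)*conj(1) + 1*(exp(-2*I*pi/7))*conj(exp(-6*I*pi/7)) + 1*(exp(-4*I*pi/7))*conj(exp(2*I*pi/7)) + 1*(exp(-6*I*pi/7))*conj(exp(-4*I*pi/7)) + 1*(exp(6*I*pi/7))*conj(exp(4*I*pi/7)) + 1*(exp(4*I*pi/7))*conj(exp(-2*I*pi/7)) + 1*(exp(2*I*pi/7))*conj(exp(6*I*pi/7))]
      = (1/7)[(1) + (exp(4*I*pi/7)) + (exp(-6*I*pi/7)) + (exp(-2*I*pi/7)) + (exp(2*I*pi/7)) + (exp(6*I*pi/7)) + (exp(-4*I*pi/7))] = 0/7 = 0
  <chi_6*chi_0, chi_5> = (1/7)[1*(1)*conj(1) + 1*(exp(-2*I*pi/7))*conj(exp(-4*I*pi/7)) + 1*(exp(-4*I*pi/7))*conj(exp(6*I*pi/7)) + 1*(exp(-6*I*pi/7))*conj(exp(2*I*pi/7)) + 1*(exp(6*I*pi/7))*conj(exp(-2*I*pi/7)) + 1*(exp(4*I*pi/7))*conj(exp(-6*I*pi/7)) + 1*(exp(2*I*pi/7))*conj(exp(4*I*pi/7))]
      = (1/7)[(1) + (exp(2*I*pi/7)) + (exp(4*I*pi/7)) + (exp(6*I*pi/7)) + (exp(-6*I*pi/7)) + (exp(-4*I*pi/7)) + (exp(-2*I*pi/7))] = 0/7 = 0
  <chi_6*chi_0, chi_6> = (1/7)[1*(1)*conj(1) + 1*(exp(-2*I*pi/7))*conj(exp(-2*I*pi/7)) + 1*(exp(-4*I*pi/7))*conj(exp(-4*I*pi/7)) + 1*(exp(-6*I*pi/7))*conj(exp(-6*I*pi/7)) + 1*(exp(6*I*pi/7))*conj(exp(6*I*pi/7)) + 1*(exp(4*I*pi/7))*conj(exp(4*I*pi/7)) + 1*(exp(2*I*pi/7))*conj(exp(2*I*pi/7))]
      = (1/7)[(1) + (1) + (1) + (1) + (1) + (1) + (1)] = 7/7 = 1
(Exp terms are combined using exp(i*s)*conj(exp(i*t)) = exp(i*(s-t)), and sums of them are collapsed using the identity that for every m > 1 the m distinct m-th roots of unity sum to 0, e.g. 1 + exp(2*I*pi/3) + exp(-2*I*pi/3) = 0.)
Hence the multiplicities are chi_6: 1. Dimension check: dim(chi_6)*dim(chi_0) = 1*1 = 1 and sum (mult * dim) = 1*1 = 1.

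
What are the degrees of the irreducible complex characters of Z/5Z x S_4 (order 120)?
Dimensions: 1, 1, 1, 1, 1, 1, 1, 1, 1, 1, 2, 2, 2, 2, 2, 3, 3, 3, 3, 3, 3, 3, 3, 3, 3

Why: There are 25 irreducibles (= number of conjugacy classes). Their dimensions d_i satisfy sum d_i^2 = |G| = 120: 1 + 1 + 1 + 1 + 1 + 1 + 1 + 1 + 1 + 1 + 4 + 4 + 4 + 4 + 4 + 9 + 9 + 9 + 9 + 9 + 9 + 9 + 9 + 9 + 9 = 120. (For the product with Z/5Z: each of the 5 1-dim characters of Z/5Z tensors with each irrep of S_4, giving 5 copies of each S_4-dimension.)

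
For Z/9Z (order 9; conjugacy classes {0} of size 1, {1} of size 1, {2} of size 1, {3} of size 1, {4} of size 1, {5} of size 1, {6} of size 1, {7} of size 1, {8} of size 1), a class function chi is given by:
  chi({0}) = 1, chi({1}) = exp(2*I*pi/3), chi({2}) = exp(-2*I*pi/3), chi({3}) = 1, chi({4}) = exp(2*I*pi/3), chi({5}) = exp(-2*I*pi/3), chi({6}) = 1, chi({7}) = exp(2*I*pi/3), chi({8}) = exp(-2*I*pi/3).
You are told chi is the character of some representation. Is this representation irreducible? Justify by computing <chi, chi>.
Irreducible: <chi, chi> = 1.

Solution. <chi, chi> = (1/|G|) sum_C |C| * |chi(C)|^2 = (1/9)[1*|1|^2 + 1*|exp(2*I*pi/3)|^2 + 1*|exp(-2*I*pi/3)|^2 + 1*|1|^2 + 1*|exp(2*I*pi/3)|^2 + 1*|exp(-2*I*pi/3)|^2 + 1*|1|^2 + 1*|exp(2*I*pi/3)|^2 + 1*|exp(-2*I*pi/3)|^2]
  = (1/9)[(1) + (1) + (1) + (1) + (1) + (1) + (1) + (1) + (1)] = 9/9 = 1.
(Exp terms are combined using exp(i*s)*conj(exp(i*t)) = exp(i*(s-t)), and sums of them are collapsed using the identity that for every m > 1 the m distinct m-th roots of unity sum to 0, e.g. 1 + exp(2*I*pi/3) + exp(-2*I*pi/3) = 0.)
A character is irreducible iff <chi, chi> = 1, so this representation is irreducible.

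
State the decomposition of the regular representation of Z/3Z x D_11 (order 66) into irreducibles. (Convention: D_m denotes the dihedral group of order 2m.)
Each irreducible V_i of dimension d_i appears with multiplicity d_i, i.e. rho_reg = (direct sum over all irreducibles V_i) d_i V_i. The irreducible dimensions for Z/3Z x D_11 are 1, 1, 1, 1, 1, 1, 2, 2, 2, 2, 2, 2, 2, 2, 2, 2, 2, 2, 2, 2, 2: 6 irreducibles of dimension 1, each with multiplicity 1; 15 irreducibles of dimension 2, each with multiplicity 2. Total dimension 6*1*1 + 15*2*2 = 66 = |G|.

Solution. General theorem: in the regular representation of a finite group G, each irreducible appears with multiplicity equal to its dimension. Check: dim(rho_reg) = sum d_i^2 = 1 + 1 + 1 + 1 + 1 + 1 + 4 + 4 + 4 + 4 + 4 + 4 + 4 + 4 + 4 + 4 + 4 + 4 + 4 + 4 + 4 = 66 = |G|.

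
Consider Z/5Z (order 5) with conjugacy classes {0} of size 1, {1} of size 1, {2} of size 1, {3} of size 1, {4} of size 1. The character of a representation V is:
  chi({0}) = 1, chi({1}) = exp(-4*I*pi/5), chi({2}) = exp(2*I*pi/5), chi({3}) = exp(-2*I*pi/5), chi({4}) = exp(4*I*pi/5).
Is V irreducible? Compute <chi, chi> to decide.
Irreducible: <chi, chi> = 1.

Solution. <chi, chi> = (1/|G|) sum_C |C| * |chi(C)|^2 = (1/5)[1*|1|^2 + 1*|exp(-4*I*pi/5)|^2 + 1*|exp(2*I*pi/5)|^2 + 1*|exp(-2*I*pi/5)|^2 + 1*|exp(4*I*pi/5)|^2]
  = (1/5)[(1) + (1) + (1) + (1) + (1)] = 5/5 = 1.
(Exp terms are combined using exp(i*s)*conj(exp(i*t)) = exp(i*(s-t)), and sums of them are collapsed using the identity that for every m > 1 the m distinct m-th roots of unity sum to 0, e.g. 1 + exp(2*I*pi/3) + exp(-2*I*pi/3) = 0.)
A character is irreducible iff <chi, chi> = 1, so this representation is irreducible.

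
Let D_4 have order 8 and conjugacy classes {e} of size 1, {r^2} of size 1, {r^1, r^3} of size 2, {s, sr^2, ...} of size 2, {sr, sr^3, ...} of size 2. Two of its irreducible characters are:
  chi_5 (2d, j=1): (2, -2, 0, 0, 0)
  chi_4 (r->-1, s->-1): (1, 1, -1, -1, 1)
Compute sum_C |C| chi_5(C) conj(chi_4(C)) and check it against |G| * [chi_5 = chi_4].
Sum = 0; so <chi_5, chi_4> = 0 (distinct irreducibles are orthogonal).

Proof sketch: Compute term by term over conjugacy classes (|C| * chi_5(C) * conj(chi_4(C))):
  1*(2)*conj(1) + 1*(-2)*conj(1) + 2*(0)*conj(-1) + 2*(0)*conj(-1) + 2*(0)*conj(1)
  = (2) + (-2) + (0) + (0) + (0)
  = 0.
Dividing by |G| = 8 gives 0/8 = 0, matching the row-orthogonality relation <chi_5, chi_4> = [chi_5 = chi_4].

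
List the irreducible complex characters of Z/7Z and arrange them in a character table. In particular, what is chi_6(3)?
Character table of Z/7Z (irreps indexed chi_0,...,chi_6 with chi_k(m) = zeta_7^(k*m), zeta_7 = exp(2*pi*i/7)):
  irrep \ class  {0} (size 1)  {1} (size 1)    {2} (size 1)    {3} (size 1)    {4} (size 1)    {5} (size 1)    {6} (size 1)  
  chi_0          1             1               1               1               1               1               1             
  chi_1          1             exp(2*I*pi/7)   exp(4*I*pi/7)   exp(6*I*pi/7)   exp(-6*I*pi/7)  exp(-4*I*pi/7)  exp(-2*I*pi/7)
  chi_2          1             exp(4*I*pi/7)   exp(-6*I*pi/7)  exp(-2*I*pi/7)  exp(2*I*pi/7)   exp(6*I*pi/7)   exp(-4*I*pi/7)
  chi_3          1             exp(6*I*pi/7)   exp(-2*I*pi/7)  exp(4*I*pi/7)   exp(-4*I*pi/7)  exp(2*I*pi/7)   exp(-6*I*pi/7)
  chi_4          1             exp(-6*I*pi/7)  exp(2*I*pi/7)   exp(-4*I*pi/7)  exp(4*I*pi/7)   exp(-2*I*pi/7)  exp(6*I*pi/7) 
  chi_5          1             exp(-4*I*pi/7)  exp(6*I*pi/7)   exp(2*I*pi/7)   exp(-2*I*pi/7)  exp(-6*I*pi/7)  exp(4*I*pi/7) 
  chi_6          1             exp(-2*I*pi/7)  exp(-4*I*pi/7)  exp(-6*I*pi/7)  exp(6*I*pi/7)   exp(4*I*pi/7)   exp(2*I*pi/7) 

Spot check: chi_6(3) = zeta_7^(6*3) = zeta_7^18 = exp(-6*I*pi/7).

Why: Z/7Z is abelian, so all 7 irreducible complex representations are 1-dimensional. They are given by chi_k(m) = zeta_7^(k*m) for k = 0,...,6. Row orthogonality: sum_m chi_k(m) conj(chi_l(m)) = 7 * [k = l].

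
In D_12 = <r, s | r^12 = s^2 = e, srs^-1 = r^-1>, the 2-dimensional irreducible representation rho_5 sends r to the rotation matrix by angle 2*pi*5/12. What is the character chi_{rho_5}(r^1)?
chi_{rho_5}(r^1) = 2*cos(2*pi*5*1/12) = -sqrt(3)

rho_5(r^1) is rotation by angle 2*pi*5*1/12, whose trace is 2*cos(2*pi*5*1/12) = -sqrt(3).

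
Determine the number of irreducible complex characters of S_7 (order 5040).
15

Proof sketch: The number of irreducible complex representations of a finite group equals its number of conjugacy classes. Conjugacy classes in S_7 correspond to cycle types, i.e. partitions of 7; there are p(7) = 15 of them, so S_7 (order 5040) has exactly 15 irreducible complex representations.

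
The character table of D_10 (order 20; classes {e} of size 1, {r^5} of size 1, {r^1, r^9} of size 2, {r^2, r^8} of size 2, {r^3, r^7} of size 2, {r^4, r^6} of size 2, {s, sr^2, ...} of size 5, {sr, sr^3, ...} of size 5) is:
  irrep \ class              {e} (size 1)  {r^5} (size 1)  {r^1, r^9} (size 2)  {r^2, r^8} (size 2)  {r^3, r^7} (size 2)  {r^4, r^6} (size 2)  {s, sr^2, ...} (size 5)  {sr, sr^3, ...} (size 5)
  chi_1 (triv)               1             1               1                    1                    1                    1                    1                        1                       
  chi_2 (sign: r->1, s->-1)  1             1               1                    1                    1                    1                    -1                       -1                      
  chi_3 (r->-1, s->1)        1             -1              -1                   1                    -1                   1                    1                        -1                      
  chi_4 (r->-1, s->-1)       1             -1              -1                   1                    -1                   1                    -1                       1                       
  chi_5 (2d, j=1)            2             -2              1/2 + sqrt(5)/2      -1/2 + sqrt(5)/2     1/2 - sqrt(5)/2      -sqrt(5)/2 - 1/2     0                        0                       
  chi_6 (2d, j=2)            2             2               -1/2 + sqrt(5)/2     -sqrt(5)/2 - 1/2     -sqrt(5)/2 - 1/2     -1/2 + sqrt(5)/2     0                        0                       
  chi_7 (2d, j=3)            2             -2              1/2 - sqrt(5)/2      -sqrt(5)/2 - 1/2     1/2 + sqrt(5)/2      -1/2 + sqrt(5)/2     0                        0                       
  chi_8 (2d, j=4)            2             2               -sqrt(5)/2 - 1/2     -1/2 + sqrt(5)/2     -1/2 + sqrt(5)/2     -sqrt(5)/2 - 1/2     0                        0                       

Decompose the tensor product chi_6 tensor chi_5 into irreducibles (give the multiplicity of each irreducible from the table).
chi_6 tensor chi_5 = chi_5 + chi_7 (all other irreducibles have multiplicity 0).

Solution. The character of a tensor product is the pointwise product (chi_6 * chi_5)(C) = chi_6(C) * chi_5(C):
  {e}: (2)*(2), {r^5}: (2)*(-2), {r^1, r^9}: (-1/2 + sqrt(5)/2)*(1/2 + sqrt(5)/2), {r^2, r^8}: (-sqrt(5)/2 - 1/2)*(-1/2 + sqrt(5)/2), {r^3, r^7}: (-sqrt(5)/2 - 1/2)*(1/2 - sqrt(5)/2), {r^4, r^6}: (-1/2 + sqrt(5)/2)*(-sqrt(5)/2 - 1/2), {s, sr^2, ...}: (0)*(0), {sr, sr^3, ...}: (0)*(0)
so (chi_6 * chi_5) takes values
  {e} -> 4, {r^5} -> -4, {r^1, r^9} -> 1, {r^2, r^8} -> -1, {r^3, r^7} -> 1, {r^4, r^6} -> -1, {s, sr^2, ...} -> 0, {sr, sr^3, ...} -> 0.
Now take the inner product of this character with each irreducible chi from the table, <chi_6*chi_5, chi> = (1/20) sum_C |C| (chi_6*chi_5)(C) conj(chi(C)):
  <chi_6*chi_5, chi_1> = (1/20)[1*(4)*conj(1) + 1*(-4)*conj(1) + 2*(1)*conj(1) + 2*(-1)*conj(1) + 2*(1)*conj(1) + 2*(-1)*conj(1) + 5*(0)*conj(1) + 5*(0)*conj(1)]
      = (1/20)[(4) + (-4) + (2) + (-2) + (2) + (-2) + (0) + (0)] = 0/20 = 0
  <chi_6*chi_5, chi_2> = (1/20)[1*(4)*conj(1) + 1*(-4)*conj(1) + 2*(1)*conj(1) + 2*(-1)*conj(1) + 2*(1)*conj(1) + 2*(-1)*conj(1) + 5*(0)*conj(-1) + 5*(0)*conj(-1)]
      = (1/20)[(4) + (-4) + (2) + (-2) + (2) + (-2) + (0) + (0)] = 0/20 = 0
  <chi_6*chi_5, chi_3> = (1/20)[1*(4)*conj(1) + 1*(-4)*conj(-1) + 2*(1)*conj(-1) + 2*(-1)*conj(1) + 2*(1)*conj(-1) + 2*(-1)*conj(1) + 5*(0)*conj(1) + 5*(0)*conj(-1)]
      = (1/20)[(4) + (4) + (-2) + (-2) + (-2) + (-2) + (0) + (0)] = 0/20 = 0
  <chi_6*chi_5, chi_4> = (1/20)[1*(4)*conj(1) + 1*(-4)*conj(-1) + 2*(1)*conj(-1) + 2*(-1)*conj(1) + 2*(1)*conj(-1) + 2*(-1)*conj(1) + 5*(0)*conj(-1) + 5*(0)*conj(1)]
      = (1/20)[(4) + (4) + (-2) + (-2) + (-2) + (-2) + (0) + (0)] = 0/20 = 0
  <chi_6*chi_5, chi_5> = (1/20)[1*(4)*conj(2) + 1*(-4)*conj(-2) + 2*(1)*conj(1/2 + sqrt(5)/2) + 2*(-1)*conj(-1/2 + sqrt(5)/2) + 2*(1)*conj(1/2 - sqrt(5)/2) + 2*(-1)*conj(-sqrt(5)/2 - 1/2) + 5*(0)*conj(0) + 5*(0)*conj(0)]
      = (1/20)[(8) + (8) + (1 + sqrt(5)) + (1 - sqrt(5)) + (1 - sqrt(5)) + (1 + sqrt(5)) + (0) + (0)] = 20/20 = 1
  <chi_6*chi_5, chi_6> = (1/20)[1*(4)*conj(2) + 1*(-4)*conj(2) + 2*(1)*conj(-1/2 + sqrt(5)/2) + 2*(-1)*conj(-sqrt(5)/2 - 1/2) + 2*(1)*conj(-sqrt(5)/2 - 1/2) + 2*(-1)*conj(-1/2 + sqrt(5)/2) + 5*(0)*conj(0) + 5*(0)*conj(0)]
      = (1/20)[(8) + (-8) + (-1 + sqrt(5)) + (1 + sqrt(5)) + (-sqrt(5) - 1) + (1 - sqrt(5)) + (0) + (0)] = 0/20 = 0
  <chi_6*chi_5, chi_7> = (1/20)[1*(4)*conj(2) + 1*(-4)*conj(-2) + 2*(1)*conj(1/2 - sqrt(5)/2) + 2*(-1)*conj(-sqrt(5)/2 - 1/2) + 2*(1)*conj(1/2 + sqrt(5)/2) + 2*(-1)*conj(-1/2 + sqrt(5)/2) + 5*(0)*conj(0) + 5*(0)*conj(0)]
      = (1/20)[(8) + (8) + (1 - sqrt(5)) + (1 + sqrt(5)) + (1 + sqrt(5)) + (1 - sqrt(5)) + (0) + (0)] = 20/20 = 1
  <chi_6*chi_5, chi_8> = (1/20)[1*(4)*conj(2) + 1*(-4)*conj(2) + 2*(1)*conj(-sqrt(5)/2 - 1/2) + 2*(-1)*conj(-1/2 + sqrt(5)/2) + 2*(1)*conj(-1/2 + sqrt(5)/2) + 2*(-1)*conj(-sqrt(5)/2 - 1/2) + 5*(0)*conj(0) + 5*(0)*conj(0)]
      = (1/20)[(8) + (-8) + (-sqrt(5) - 1) + (1 - sqrt(5)) + (-1 + sqrt(5)) + (1 + sqrt(5)) + (0) + (0)] = 0/20 = 0
Hence the multiplicities are chi_5: 1, chi_7: 1. Dimension check: dim(chi_6)*dim(chi_5) = 2*2 = 4 and sum (mult * dim) = 1*2 + 1*2 = 4.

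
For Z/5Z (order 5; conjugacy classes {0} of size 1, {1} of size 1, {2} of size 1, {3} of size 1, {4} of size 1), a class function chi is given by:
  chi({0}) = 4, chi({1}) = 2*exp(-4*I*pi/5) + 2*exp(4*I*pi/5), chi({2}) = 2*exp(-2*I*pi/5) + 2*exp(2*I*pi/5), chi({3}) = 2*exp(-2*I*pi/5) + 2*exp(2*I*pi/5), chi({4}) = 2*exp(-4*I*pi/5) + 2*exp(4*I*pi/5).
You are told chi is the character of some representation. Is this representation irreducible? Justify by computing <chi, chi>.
Not irreducible (reducible): <chi, chi> = 8 > 1.

Working: <chi, chi> = (1/|G|) sum_C |C| * |chi(C)|^2 = (1/5)[1*|4|^2 + 1*|2*exp(-4*I*pi/5) + 2*exp(4*I*pi/5)|^2 + 1*|2*exp(-2*I*pi/5) + 2*exp(2*I*pi/5)|^2 + 1*|2*exp(-2*I*pi/5) + 2*exp(2*I*pi/5)|^2 + 1*|2*exp(-4*I*pi/5) + 2*exp(4*I*pi/5)|^2]
  = (1/5)[(16) + (8 + 4*exp(-2*I*pi/5) + 4*exp(2*I*pi/5)) + (8 + 4*exp(-4*I*pi/5) + 4*exp(4*I*pi/5)) + (8 + 4*exp(-4*I*pi/5) + 4*exp(4*I*pi/5)) + (8 + 4*exp(-2*I*pi/5) + 4*exp(2*I*pi/5))] = 40/5 = 8.
(Exp terms are combined using exp(i*s)*conj(exp(i*t)) = exp(i*(s-t)), and sums of them are collapsed using the identity that for every m > 1 the m distinct m-th roots of unity sum to 0, e.g. 1 + exp(2*I*pi/3) + exp(-2*I*pi/3) = 0.)
A character is irreducible iff <chi, chi> = 1, so this representation is reducible.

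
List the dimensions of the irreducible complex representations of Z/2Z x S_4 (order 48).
Dimensions: 1, 1, 1, 1, 2, 2, 3, 3, 3, 3

Proof sketch: There are 10 irreducibles (= number of conjugacy classes). Their dimensions d_i satisfy sum d_i^2 = |G| = 48: 1 + 1 + 1 + 1 + 4 + 4 + 9 + 9 + 9 + 9 = 48. (For the product with Z/2Z: each of the 2 1-dim characters of Z/2Z tensors with each irrep of S_4, giving 2 copies of each S_4-dimension.)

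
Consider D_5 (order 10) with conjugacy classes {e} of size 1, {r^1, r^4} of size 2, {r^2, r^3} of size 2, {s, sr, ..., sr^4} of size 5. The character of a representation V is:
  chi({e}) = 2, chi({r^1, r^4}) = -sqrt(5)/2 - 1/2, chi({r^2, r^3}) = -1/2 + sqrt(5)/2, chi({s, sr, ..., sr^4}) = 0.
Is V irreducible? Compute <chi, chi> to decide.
Irreducible: <chi, chi> = 1.

Explanation: <chi, chi> = (1/|G|) sum_C |C| * |chi(C)|^2 = (1/10)[1*|2|^2 + 2*|-sqrt(5)/2 - 1/2|^2 + 2*|-1/2 + sqrt(5)/2|^2 + 5*|0|^2]
  = (1/10)[(4) + (sqrt(5) + 3) + (3 - sqrt(5)) + (0)] = 10/10 = 1.
A character is irreducible iff <chi, chi> = 1, so this representation is irreducible.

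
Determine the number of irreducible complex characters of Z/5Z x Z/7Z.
35

Argument: The number of irreducible complex representations of a finite group equals its number of conjugacy classes. Z/5Z x Z/7Z is abelian of order 35, so every element is its own conjugacy class: 35 classes, so Z/5Z x Z/7Z (order 35) has exactly 35 irreducible complex representations.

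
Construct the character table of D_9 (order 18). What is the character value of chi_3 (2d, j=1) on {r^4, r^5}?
Conjugacy classes: {e} of size 1, {r^1, r^8} of size 2, {r^2, r^7} of size 2, {r^3, r^6} of size 2, {r^4, r^5} of size 2, {s, sr, ..., sr^8} of size 9.
Character table:
  irrep \ class              {e} (size 1)  {r^1, r^8} (size 2)  {r^2, r^7} (size 2)  {r^3, r^6} (size 2)  {r^4, r^5} (size 2)  {s, sr, ..., sr^8} (size 9)
  chi_1 (triv)               1             1                    1                    1                    1                    1                          
  chi_2 (sign: r->1, s->-1)  1             1                    1                    1                    1                    -1                         
  chi_3 (2d, j=1)            2             2*cos(2*pi/9)        2*cos(4*pi/9)        -1                   -2*cos(pi/9)         0                          
  chi_4 (2d, j=2)            2             2*cos(4*pi/9)        -2*cos(pi/9)         -1                   2*cos(2*pi/9)        0                          
  chi_5 (2d, j=3)            2             -1                   -1                   2                    -1                   0                          
  chi_6 (2d, j=4)            2             -2*cos(pi/9)         2*cos(2*pi/9)        -1                   2*cos(4*pi/9)        0                          

Spot check: chi_3 (2d, j=1) on {r^4, r^5} = -2*cos(pi/9).

D_9 has order 2*9 = 18 with 6 conjugacy classes, hence 6 irreducibles. Sum of squared dims 1 + 1 + 4 + 4 + 4 + 4 = 18 = |G|. Linear characters come from the abelianisation; the 2-dimensional irreps have character r^k -> 2*cos(2*pi*j*k/9), reflections -> 0.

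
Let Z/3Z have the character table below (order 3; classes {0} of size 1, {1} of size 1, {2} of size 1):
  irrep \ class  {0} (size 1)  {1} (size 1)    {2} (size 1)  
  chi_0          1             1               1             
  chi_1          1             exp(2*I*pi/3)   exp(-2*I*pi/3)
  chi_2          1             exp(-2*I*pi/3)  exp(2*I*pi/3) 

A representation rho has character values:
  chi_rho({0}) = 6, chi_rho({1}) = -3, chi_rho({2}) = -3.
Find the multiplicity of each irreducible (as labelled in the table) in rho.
Multiplicities: chi_0: 0, chi_1: 3, chi_2: 3.

Working: Use <chi_rho, chi> = (1/|G|) sum_C |C| * chi_rho(C) * conj(chi(C)) with |G| = 3 for each irreducible chi in the table:
  <chi_rho, chi_0> = (1/3)[1*(6)*conj(1) + 1*(-3)*conj(1) + 1*(-3)*conj(1)]
      = (1/3)[(6) + (-3) + (-3)] = 0/3 = 0
  <chi_rho, chi_1> = (1/3)[1*(6)*conj(1) + 1*(-3)*conj(exp(2*I*pi/3)) + 1*(-3)*conj(exp(-2*I*pi/3))]
      = (1/3)[(6) + (3 + 3*exp(2*I*pi/3)) + (3 + 3*exp(-2*I*pi/3))] = 9/3 = 3
  <chi_rho, chi_2> = (1/3)[1*(6)*conj(1) + 1*(-3)*conj(exp(-2*I*pi/3)) + 1*(-3)*conj(exp(2*I*pi/3))]
      = (1/3)[(6) + (3 + 3*exp(-2*I*pi/3)) + (3 + 3*exp(2*I*pi/3))] = 9/3 = 3
(Exp terms are combined using exp(i*s)*conj(exp(i*t)) = exp(i*(s-t)), and sums of them are collapsed using the identity that for every m > 1 the m distinct m-th roots of unity sum to 0, e.g. 1 + exp(2*I*pi/3) + exp(-2*I*pi/3) = 0.)
Dimension check: dim(rho) = sum (mult * dim) = 0*1 + 3*1 + 3*1 = 6 = chi_rho(e) = 6.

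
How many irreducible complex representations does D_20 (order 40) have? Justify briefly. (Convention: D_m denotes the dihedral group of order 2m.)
13

Explanation: The number of irreducible complex representations of a finite group equals its number of conjugacy classes. D_20 has 13 conjugacy classes (n/2 + 3 for n even), so D_20 (order 40) has exactly 13 irreducible complex representations.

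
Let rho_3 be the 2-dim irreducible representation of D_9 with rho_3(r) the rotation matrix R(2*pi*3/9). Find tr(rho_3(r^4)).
chi_{rho_3}(r^4) = 2*cos(2*pi*3*4/9) = -1

Reasoning: rho_3(r^4) is rotation by angle 2*pi*3*4/9, whose trace is 2*cos(2*pi*3*4/9) = -1.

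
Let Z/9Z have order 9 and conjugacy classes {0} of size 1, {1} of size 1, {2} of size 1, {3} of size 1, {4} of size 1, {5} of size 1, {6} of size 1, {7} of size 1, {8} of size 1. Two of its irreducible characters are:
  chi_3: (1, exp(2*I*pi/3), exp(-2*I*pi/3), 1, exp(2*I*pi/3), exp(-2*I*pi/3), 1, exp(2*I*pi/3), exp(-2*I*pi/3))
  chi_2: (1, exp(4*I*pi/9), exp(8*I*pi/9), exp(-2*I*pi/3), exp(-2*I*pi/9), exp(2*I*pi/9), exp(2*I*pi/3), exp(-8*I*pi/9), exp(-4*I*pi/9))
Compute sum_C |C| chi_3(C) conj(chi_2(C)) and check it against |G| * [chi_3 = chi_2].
Sum = 0; so <chi_3, chi_2> = 0 (distinct irreducibles are orthogonal).

Details: Compute term by term over conjugacy classes (|C| * chi_3(C) * conj(chi_2(C))):
  1*(1)*conj(1) + 1*(exp(2*I*pi/3))*conj(exp(4*I*pi/9)) + 1*(exp(-2*I*pi/3))*conj(exp(8*I*pi/9)) + 1*(1)*conj(exp(-2*I*pi/3)) + 1*(exp(2*I*pi/3))*conj(exp(-2*I*pi/9)) + 1*(exp(-2*I*pi/3))*conj(exp(2*I*pi/9)) + 1*(1)*conj(exp(2*I*pi/3)) + 1*(exp(2*I*pi/3))*conj(exp(-8*I*pi/9)) + 1*(exp(-2*I*pi/3))*conj(exp(-4*I*pi/9))
  = (1) + (exp(2*I*pi/9)) + (exp(4*I*pi/9)) + (exp(2*I*pi/3)) + (exp(8*I*pi/9)) + (exp(-8*I*pi/9)) + (exp(-2*I*pi/3)) + (exp(-4*I*pi/9)) + (exp(-2*I*pi/9))
  = 0.
(Exp terms are combined using exp(i*s)*conj(exp(i*t)) = exp(i*(s-t)), and sums of them are collapsed using the identity that for every m > 1 the m distinct m-th roots of unity sum to 0, e.g. 1 + exp(2*I*pi/3) + exp(-2*I*pi/3) = 0.)
Dividing by |G| = 9 gives 0/9 = 0, matching the row-orthogonality relation <chi_3, chi_2> = [chi_3 = chi_2].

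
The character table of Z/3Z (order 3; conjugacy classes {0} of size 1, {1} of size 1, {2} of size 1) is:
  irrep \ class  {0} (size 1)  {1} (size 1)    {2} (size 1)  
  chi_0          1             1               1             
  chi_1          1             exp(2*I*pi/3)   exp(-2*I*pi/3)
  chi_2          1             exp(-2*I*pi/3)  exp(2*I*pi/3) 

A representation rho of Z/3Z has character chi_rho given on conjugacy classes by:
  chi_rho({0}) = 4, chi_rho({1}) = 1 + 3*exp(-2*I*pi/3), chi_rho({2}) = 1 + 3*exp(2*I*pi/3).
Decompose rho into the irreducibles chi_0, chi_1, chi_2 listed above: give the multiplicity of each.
Multiplicities: chi_0: 1, chi_1: 0, chi_2: 3.

Working: Use <chi_rho, chi> = (1/|G|) sum_C |C| * chi_rho(C) * conj(chi(C)) with |G| = 3 for each irreducible chi in the table:
  <chi_rho, chi_0> = (1/3)[1*(4)*conj(1) + 1*(1 + 3*exp(-2*I*pi/3))*conj(1) + 1*(1 + 3*exp(2*I*pi/3))*conj(1)]
      = (1/3)[(4) + (1 + 3*exp(-2*I*pi/3)) + (1 + 3*exp(2*I*pi/3))] = 3/3 = 1
  <chi_rho, chi_1> = (1/3)[1*(4)*conj(1) + 1*(1 + 3*exp(-2*I*pi/3))*conj(exp(2*I*pi/3)) + 1*(1 + 3*exp(2*I*pi/3))*conj(exp(-2*I*pi/3))]
      = (1/3)[(4) + (exp(-2*I*pi/3) + 3*exp(2*I*pi/3)) + (3*exp(-2*I*pi/3) + exp(2*I*pi/3))] = 0/3 = 0
  <chi_rho, chi_2> = (1/3)[1*(4)*conj(1) + 1*(1 + 3*exp(-2*I*pi/3))*conj(exp(-2*I*pi/3)) + 1*(1 + 3*exp(2*I*pi/3))*conj(exp(2*I*pi/3))]
      = (1/3)[(4) + (3 + exp(2*I*pi/3)) + (3 + exp(-2*I*pi/3))] = 9/3 = 3
(Exp terms are combined using exp(i*s)*conj(exp(i*t)) = exp(i*(s-t)), and sums of them are collapsed using the identity that for every m > 1 the m distinct m-th roots of unity sum to 0, e.g. 1 + exp(2*I*pi/3) + exp(-2*I*pi/3) = 0.)
Dimension check: dim(rho) = sum (mult * dim) = 1*1 + 0*1 + 3*1 = 4 = chi_rho(e) = 4.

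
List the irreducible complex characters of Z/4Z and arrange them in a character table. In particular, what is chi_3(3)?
Character table of Z/4Z (irreps indexed chi_0,...,chi_3 with chi_k(m) = zeta_4^(k*m), zeta_4 = exp(2*pi*i/4)):
  irrep \ class  {0} (size 1)  {1} (size 1)  {2} (size 1)  {3} (size 1)
  chi_0          1             1             1             1           
  chi_1          1             I             -1            -I          
  chi_2          1             -1            1             -1          
  chi_3          1             -I            -1            I           

Spot check: chi_3(3) = zeta_4^(3*3) = zeta_4^9 = I.

Derivation: Z/4Z is abelian, so all 4 irreducible complex representations are 1-dimensional. They are given by chi_k(m) = zeta_4^(k*m) for k = 0,...,3. Row orthogonality: sum_m chi_k(m) conj(chi_l(m)) = 4 * [k = l].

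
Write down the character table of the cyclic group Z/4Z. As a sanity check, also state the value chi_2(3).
Character table of Z/4Z (irreps indexed chi_0,...,chi_3 with chi_k(m) = zeta_4^(k*m), zeta_4 = exp(2*pi*i/4)):
  irrep \ class  {0} (size 1)  {1} (size 1)  {2} (size 1)  {3} (size 1)
  chi_0          1             1             1             1           
  chi_1          1             I             -1            -I          
  chi_2          1             -1            1             -1          
  chi_3          1             -I            -1            I           

Spot check: chi_2(3) = zeta_4^(2*3) = zeta_4^6 = -1.

Explanation: Z/4Z is abelian, so all 4 irreducible complex representations are 1-dimensional. They are given by chi_k(m) = zeta_4^(k*m) for k = 0,...,3. Row orthogonality: sum_m chi_k(m) conj(chi_l(m)) = 4 * [k = l].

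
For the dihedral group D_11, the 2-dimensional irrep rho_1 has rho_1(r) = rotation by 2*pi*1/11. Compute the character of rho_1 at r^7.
chi_{rho_1}(r^7) = 2*cos(2*pi*1*7/11) = -2*cos(3*pi/11)

Proof sketch: rho_1(r^7) is rotation by angle 2*pi*1*7/11, whose trace is 2*cos(2*pi*1*7/11) = -2*cos(3*pi/11).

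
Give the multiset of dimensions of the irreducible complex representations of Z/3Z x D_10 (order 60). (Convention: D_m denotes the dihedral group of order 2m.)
Dimensions: 1, 1, 1, 1, 1, 1, 1, 1, 1, 1, 1, 1, 2, 2, 2, 2, 2, 2, 2, 2, 2, 2, 2, 2

There are 24 irreducibles (= number of conjugacy classes). Their dimensions d_i satisfy sum d_i^2 = |G| = 60: 1 + 1 + 1 + 1 + 1 + 1 + 1 + 1 + 1 + 1 + 1 + 1 + 4 + 4 + 4 + 4 + 4 + 4 + 4 + 4 + 4 + 4 + 4 + 4 = 60. (For the product with Z/3Z: each of the 3 1-dim characters of Z/3Z tensors with each irrep of D_10, giving 3 copies of each D_10-dimension.)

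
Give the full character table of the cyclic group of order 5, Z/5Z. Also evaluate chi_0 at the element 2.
Character table of Z/5Z (irreps indexed chi_0,...,chi_4 with chi_k(m) = zeta_5^(k*m), zeta_5 = exp(2*pi*i/5)):
  irrep \ class  {0} (size 1)  {1} (size 1)    {2} (size 1)    {3} (size 1)    {4} (size 1)  
  chi_0          1             1               1               1               1             
  chi_1          1             exp(2*I*pi/5)   exp(4*I*pi/5)   exp(-4*I*pi/5)  exp(-2*I*pi/5)
  chi_2          1             exp(4*I*pi/5)   exp(-2*I*pi/5)  exp(2*I*pi/5)   exp(-4*I*pi/5)
  chi_3          1             exp(-4*I*pi/5)  exp(2*I*pi/5)   exp(-2*I*pi/5)  exp(4*I*pi/5) 
  chi_4          1             exp(-2*I*pi/5)  exp(-4*I*pi/5)  exp(4*I*pi/5)   exp(2*I*pi/5) 

Spot check: chi_0(2) = zeta_5^(0*2) = zeta_5^0 = 1.

Solution. Z/5Z is abelian, so all 5 irreducible complex representations are 1-dimensional. They are given by chi_k(m) = zeta_5^(k*m) for k = 0,...,4. Row orthogonality: sum_m chi_k(m) conj(chi_l(m)) = 5 * [k = l].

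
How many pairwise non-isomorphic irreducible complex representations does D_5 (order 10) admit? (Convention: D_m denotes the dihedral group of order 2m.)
4

Reasoning: The number of irreducible complex representations of a finite group equals its number of conjugacy classes. D_5 has 4 conjugacy classes ((n+3)/2 for n odd), so D_5 (order 10) has exactly 4 irreducible complex representations.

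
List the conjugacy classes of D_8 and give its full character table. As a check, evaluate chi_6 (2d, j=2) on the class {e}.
Conjugacy classes: {e} of size 1, {r^4} of size 1, {r^1, r^7} of size 2, {r^2, r^6} of size 2, {r^3, r^5} of size 2, {s, sr^2, ...} of size 4, {sr, sr^3, ...} of size 4.
Character table:
  irrep \ class              {e} (size 1)  {r^4} (size 1)  {r^1, r^7} (size 2)  {r^2, r^6} (size 2)  {r^3, r^5} (size 2)  {s, sr^2, ...} (size 4)  {sr, sr^3, ...} (size 4)
  chi_1 (triv)               1             1               1                    1                    1                    1                        1                       
  chi_2 (sign: r->1, s->-1)  1             1               1                    1                    1                    -1                       -1                      
  chi_3 (r->-1, s->1)        1             1               -1                   1                    -1                   1                        -1                      
  chi_4 (r->-1, s->-1)       1             1               -1                   1                    -1                   -1                       1                       
  chi_5 (2d, j=1)            2             -2              sqrt(2)              0                    -sqrt(2)             0                        0                       
  chi_6 (2d, j=2)            2             2               0                    -2                   0                    0                        0                       
  chi_7 (2d, j=3)            2             -2              -sqrt(2)             0                    sqrt(2)              0                        0                       

Spot check: chi_6 (2d, j=2) on {e} = 2.

Reasoning: D_8 has order 2*8 = 16 with 7 conjugacy classes, hence 7 irreducibles. Sum of squared dims 1 + 1 + 1 + 1 + 4 + 4 + 4 = 16 = |G|. Linear characters come from the abelianisation; the 2-dimensional irreps have character r^k -> 2*cos(2*pi*j*k/8), reflections -> 0.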